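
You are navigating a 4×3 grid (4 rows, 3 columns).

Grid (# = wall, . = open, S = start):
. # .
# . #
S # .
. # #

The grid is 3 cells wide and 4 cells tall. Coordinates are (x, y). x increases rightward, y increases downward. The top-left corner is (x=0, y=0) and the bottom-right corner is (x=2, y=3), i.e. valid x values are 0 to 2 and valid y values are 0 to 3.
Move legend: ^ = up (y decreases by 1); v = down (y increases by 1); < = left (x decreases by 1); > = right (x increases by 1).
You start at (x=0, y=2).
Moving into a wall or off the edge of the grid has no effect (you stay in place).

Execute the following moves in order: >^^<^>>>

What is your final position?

Start: (x=0, y=2)
  > (right): blocked, stay at (x=0, y=2)
  ^ (up): blocked, stay at (x=0, y=2)
  ^ (up): blocked, stay at (x=0, y=2)
  < (left): blocked, stay at (x=0, y=2)
  ^ (up): blocked, stay at (x=0, y=2)
  [×3]> (right): blocked, stay at (x=0, y=2)
Final: (x=0, y=2)

Answer: Final position: (x=0, y=2)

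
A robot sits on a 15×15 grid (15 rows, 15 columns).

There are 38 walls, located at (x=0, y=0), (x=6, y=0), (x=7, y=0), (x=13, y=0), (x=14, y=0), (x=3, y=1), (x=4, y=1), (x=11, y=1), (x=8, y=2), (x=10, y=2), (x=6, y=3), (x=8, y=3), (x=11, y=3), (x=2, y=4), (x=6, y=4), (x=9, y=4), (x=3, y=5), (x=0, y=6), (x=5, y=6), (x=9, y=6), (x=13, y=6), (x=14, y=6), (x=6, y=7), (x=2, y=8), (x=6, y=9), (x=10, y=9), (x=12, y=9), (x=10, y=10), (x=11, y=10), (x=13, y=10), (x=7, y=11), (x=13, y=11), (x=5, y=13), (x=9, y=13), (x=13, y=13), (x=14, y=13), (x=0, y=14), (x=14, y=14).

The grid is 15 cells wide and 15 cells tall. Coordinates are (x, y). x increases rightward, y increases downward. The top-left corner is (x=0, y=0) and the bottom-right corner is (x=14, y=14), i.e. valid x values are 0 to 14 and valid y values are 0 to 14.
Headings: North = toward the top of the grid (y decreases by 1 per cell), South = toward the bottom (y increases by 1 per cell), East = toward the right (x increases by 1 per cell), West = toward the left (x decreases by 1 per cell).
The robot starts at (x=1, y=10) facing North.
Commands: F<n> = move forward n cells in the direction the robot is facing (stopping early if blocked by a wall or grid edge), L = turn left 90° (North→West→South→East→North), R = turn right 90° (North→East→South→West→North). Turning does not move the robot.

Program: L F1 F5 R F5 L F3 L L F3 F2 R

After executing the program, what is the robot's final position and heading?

Start: (x=1, y=10), facing North
  L: turn left, now facing West
  F1: move forward 1, now at (x=0, y=10)
  F5: move forward 0/5 (blocked), now at (x=0, y=10)
  R: turn right, now facing North
  F5: move forward 3/5 (blocked), now at (x=0, y=7)
  L: turn left, now facing West
  F3: move forward 0/3 (blocked), now at (x=0, y=7)
  L: turn left, now facing South
  L: turn left, now facing East
  F3: move forward 3, now at (x=3, y=7)
  F2: move forward 2, now at (x=5, y=7)
  R: turn right, now facing South
Final: (x=5, y=7), facing South

Answer: Final position: (x=5, y=7), facing South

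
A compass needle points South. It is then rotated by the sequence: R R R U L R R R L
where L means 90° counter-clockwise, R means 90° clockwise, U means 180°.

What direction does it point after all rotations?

Answer: Final heading: North

Derivation:
Start: South
  R (right (90° clockwise)) -> West
  R (right (90° clockwise)) -> North
  R (right (90° clockwise)) -> East
  U (U-turn (180°)) -> West
  L (left (90° counter-clockwise)) -> South
  R (right (90° clockwise)) -> West
  R (right (90° clockwise)) -> North
  R (right (90° clockwise)) -> East
  L (left (90° counter-clockwise)) -> North
Final: North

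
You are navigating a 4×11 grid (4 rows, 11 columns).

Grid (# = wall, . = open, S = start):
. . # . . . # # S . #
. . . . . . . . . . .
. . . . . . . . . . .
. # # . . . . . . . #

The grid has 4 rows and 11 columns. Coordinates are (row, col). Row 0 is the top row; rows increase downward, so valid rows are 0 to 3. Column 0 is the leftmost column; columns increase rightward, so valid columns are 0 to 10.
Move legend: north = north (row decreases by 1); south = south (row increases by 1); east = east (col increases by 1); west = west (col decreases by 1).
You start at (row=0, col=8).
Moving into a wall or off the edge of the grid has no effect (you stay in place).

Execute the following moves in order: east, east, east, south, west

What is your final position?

Start: (row=0, col=8)
  east (east): (row=0, col=8) -> (row=0, col=9)
  east (east): blocked, stay at (row=0, col=9)
  east (east): blocked, stay at (row=0, col=9)
  south (south): (row=0, col=9) -> (row=1, col=9)
  west (west): (row=1, col=9) -> (row=1, col=8)
Final: (row=1, col=8)

Answer: Final position: (row=1, col=8)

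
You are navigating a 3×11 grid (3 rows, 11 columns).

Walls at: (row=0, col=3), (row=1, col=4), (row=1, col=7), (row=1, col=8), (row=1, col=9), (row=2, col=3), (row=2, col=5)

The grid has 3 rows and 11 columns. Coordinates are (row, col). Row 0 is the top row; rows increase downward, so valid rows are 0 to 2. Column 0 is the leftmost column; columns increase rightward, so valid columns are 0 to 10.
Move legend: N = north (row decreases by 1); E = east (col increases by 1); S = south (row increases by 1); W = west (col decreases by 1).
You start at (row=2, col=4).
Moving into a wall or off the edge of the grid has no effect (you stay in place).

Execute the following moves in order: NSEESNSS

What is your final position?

Start: (row=2, col=4)
  N (north): blocked, stay at (row=2, col=4)
  S (south): blocked, stay at (row=2, col=4)
  E (east): blocked, stay at (row=2, col=4)
  E (east): blocked, stay at (row=2, col=4)
  S (south): blocked, stay at (row=2, col=4)
  N (north): blocked, stay at (row=2, col=4)
  S (south): blocked, stay at (row=2, col=4)
  S (south): blocked, stay at (row=2, col=4)
Final: (row=2, col=4)

Answer: Final position: (row=2, col=4)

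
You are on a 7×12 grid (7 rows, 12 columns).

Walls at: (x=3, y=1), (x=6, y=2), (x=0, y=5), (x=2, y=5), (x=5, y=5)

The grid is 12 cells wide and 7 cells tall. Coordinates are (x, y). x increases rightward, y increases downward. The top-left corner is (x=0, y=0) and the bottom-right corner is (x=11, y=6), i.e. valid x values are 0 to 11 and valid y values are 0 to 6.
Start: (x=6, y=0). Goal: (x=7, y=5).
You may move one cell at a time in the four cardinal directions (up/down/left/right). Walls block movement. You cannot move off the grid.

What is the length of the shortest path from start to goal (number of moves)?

Answer: Shortest path length: 6

Derivation:
BFS from (x=6, y=0) until reaching (x=7, y=5):
  Distance 0: (x=6, y=0)
  Distance 1: (x=5, y=0), (x=7, y=0), (x=6, y=1)
  Distance 2: (x=4, y=0), (x=8, y=0), (x=5, y=1), (x=7, y=1)
  Distance 3: (x=3, y=0), (x=9, y=0), (x=4, y=1), (x=8, y=1), (x=5, y=2), (x=7, y=2)
  Distance 4: (x=2, y=0), (x=10, y=0), (x=9, y=1), (x=4, y=2), (x=8, y=2), (x=5, y=3), (x=7, y=3)
  Distance 5: (x=1, y=0), (x=11, y=0), (x=2, y=1), (x=10, y=1), (x=3, y=2), (x=9, y=2), (x=4, y=3), (x=6, y=3), (x=8, y=3), (x=5, y=4), (x=7, y=4)
  Distance 6: (x=0, y=0), (x=1, y=1), (x=11, y=1), (x=2, y=2), (x=10, y=2), (x=3, y=3), (x=9, y=3), (x=4, y=4), (x=6, y=4), (x=8, y=4), (x=7, y=5)  <- goal reached here
One shortest path (6 moves): (x=6, y=0) -> (x=7, y=0) -> (x=7, y=1) -> (x=7, y=2) -> (x=7, y=3) -> (x=7, y=4) -> (x=7, y=5)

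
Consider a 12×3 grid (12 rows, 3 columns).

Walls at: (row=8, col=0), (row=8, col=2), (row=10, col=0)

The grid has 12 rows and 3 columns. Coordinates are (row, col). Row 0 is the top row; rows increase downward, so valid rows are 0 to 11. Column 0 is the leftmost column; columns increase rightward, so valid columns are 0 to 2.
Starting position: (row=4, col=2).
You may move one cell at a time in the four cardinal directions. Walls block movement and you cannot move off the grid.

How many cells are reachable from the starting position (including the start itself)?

Answer: Reachable cells: 33

Derivation:
BFS flood-fill from (row=4, col=2):
  Distance 0: (row=4, col=2)
  Distance 1: (row=3, col=2), (row=4, col=1), (row=5, col=2)
  Distance 2: (row=2, col=2), (row=3, col=1), (row=4, col=0), (row=5, col=1), (row=6, col=2)
  Distance 3: (row=1, col=2), (row=2, col=1), (row=3, col=0), (row=5, col=0), (row=6, col=1), (row=7, col=2)
  Distance 4: (row=0, col=2), (row=1, col=1), (row=2, col=0), (row=6, col=0), (row=7, col=1)
  Distance 5: (row=0, col=1), (row=1, col=0), (row=7, col=0), (row=8, col=1)
  Distance 6: (row=0, col=0), (row=9, col=1)
  Distance 7: (row=9, col=0), (row=9, col=2), (row=10, col=1)
  Distance 8: (row=10, col=2), (row=11, col=1)
  Distance 9: (row=11, col=0), (row=11, col=2)
Total reachable: 33 (grid has 33 open cells total)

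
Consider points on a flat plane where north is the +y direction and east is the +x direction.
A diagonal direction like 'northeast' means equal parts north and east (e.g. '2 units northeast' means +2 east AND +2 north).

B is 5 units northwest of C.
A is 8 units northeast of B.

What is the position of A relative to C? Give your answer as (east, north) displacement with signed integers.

Answer: A is at (east=3, north=13) relative to C.

Derivation:
Place C at the origin (east=0, north=0).
  B is 5 units northwest of C: delta (east=-5, north=+5); B at (east=-5, north=5).
  A is 8 units northeast of B: delta (east=+8, north=+8); A at (east=3, north=13).
Therefore A relative to C: (east=3, north=13).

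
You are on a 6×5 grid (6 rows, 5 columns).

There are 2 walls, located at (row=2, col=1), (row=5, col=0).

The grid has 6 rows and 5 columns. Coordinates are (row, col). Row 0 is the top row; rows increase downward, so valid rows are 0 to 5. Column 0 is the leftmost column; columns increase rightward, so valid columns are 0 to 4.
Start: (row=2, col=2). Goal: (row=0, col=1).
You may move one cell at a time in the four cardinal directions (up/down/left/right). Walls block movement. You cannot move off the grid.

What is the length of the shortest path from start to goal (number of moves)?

BFS from (row=2, col=2) until reaching (row=0, col=1):
  Distance 0: (row=2, col=2)
  Distance 1: (row=1, col=2), (row=2, col=3), (row=3, col=2)
  Distance 2: (row=0, col=2), (row=1, col=1), (row=1, col=3), (row=2, col=4), (row=3, col=1), (row=3, col=3), (row=4, col=2)
  Distance 3: (row=0, col=1), (row=0, col=3), (row=1, col=0), (row=1, col=4), (row=3, col=0), (row=3, col=4), (row=4, col=1), (row=4, col=3), (row=5, col=2)  <- goal reached here
One shortest path (3 moves): (row=2, col=2) -> (row=1, col=2) -> (row=1, col=1) -> (row=0, col=1)

Answer: Shortest path length: 3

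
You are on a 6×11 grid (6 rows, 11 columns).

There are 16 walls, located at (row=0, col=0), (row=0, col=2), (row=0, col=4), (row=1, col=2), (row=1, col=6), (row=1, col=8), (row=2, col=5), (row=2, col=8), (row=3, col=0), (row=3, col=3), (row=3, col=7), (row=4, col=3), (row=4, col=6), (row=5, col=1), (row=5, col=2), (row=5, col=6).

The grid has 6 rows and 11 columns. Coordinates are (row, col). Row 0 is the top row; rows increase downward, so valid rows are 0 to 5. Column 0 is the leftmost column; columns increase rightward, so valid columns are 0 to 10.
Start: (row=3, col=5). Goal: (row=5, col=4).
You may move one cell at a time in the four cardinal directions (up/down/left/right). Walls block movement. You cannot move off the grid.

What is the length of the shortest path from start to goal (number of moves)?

Answer: Shortest path length: 3

Derivation:
BFS from (row=3, col=5) until reaching (row=5, col=4):
  Distance 0: (row=3, col=5)
  Distance 1: (row=3, col=4), (row=3, col=6), (row=4, col=5)
  Distance 2: (row=2, col=4), (row=2, col=6), (row=4, col=4), (row=5, col=5)
  Distance 3: (row=1, col=4), (row=2, col=3), (row=2, col=7), (row=5, col=4)  <- goal reached here
One shortest path (3 moves): (row=3, col=5) -> (row=3, col=4) -> (row=4, col=4) -> (row=5, col=4)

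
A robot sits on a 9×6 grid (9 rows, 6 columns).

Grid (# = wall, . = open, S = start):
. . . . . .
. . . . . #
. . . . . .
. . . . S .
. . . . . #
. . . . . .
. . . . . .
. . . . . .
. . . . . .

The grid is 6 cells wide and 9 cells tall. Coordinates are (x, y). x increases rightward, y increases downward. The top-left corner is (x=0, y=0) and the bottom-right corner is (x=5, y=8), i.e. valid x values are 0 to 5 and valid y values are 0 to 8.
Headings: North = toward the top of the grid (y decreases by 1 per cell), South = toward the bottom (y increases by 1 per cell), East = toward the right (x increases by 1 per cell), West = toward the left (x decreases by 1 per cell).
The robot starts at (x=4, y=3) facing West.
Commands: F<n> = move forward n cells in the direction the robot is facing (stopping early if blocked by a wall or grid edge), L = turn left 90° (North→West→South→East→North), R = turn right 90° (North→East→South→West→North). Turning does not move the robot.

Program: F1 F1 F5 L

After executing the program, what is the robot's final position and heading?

Answer: Final position: (x=0, y=3), facing South

Derivation:
Start: (x=4, y=3), facing West
  F1: move forward 1, now at (x=3, y=3)
  F1: move forward 1, now at (x=2, y=3)
  F5: move forward 2/5 (blocked), now at (x=0, y=3)
  L: turn left, now facing South
Final: (x=0, y=3), facing South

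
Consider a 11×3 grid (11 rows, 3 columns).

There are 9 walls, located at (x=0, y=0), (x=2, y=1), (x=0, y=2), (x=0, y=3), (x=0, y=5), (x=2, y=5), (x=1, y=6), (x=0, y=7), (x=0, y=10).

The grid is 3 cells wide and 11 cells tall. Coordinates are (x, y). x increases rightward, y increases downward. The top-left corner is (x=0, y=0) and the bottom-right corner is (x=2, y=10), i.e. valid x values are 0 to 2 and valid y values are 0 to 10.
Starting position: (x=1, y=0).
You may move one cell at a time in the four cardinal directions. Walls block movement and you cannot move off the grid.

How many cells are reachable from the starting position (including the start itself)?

Answer: Reachable cells: 12

Derivation:
BFS flood-fill from (x=1, y=0):
  Distance 0: (x=1, y=0)
  Distance 1: (x=2, y=0), (x=1, y=1)
  Distance 2: (x=0, y=1), (x=1, y=2)
  Distance 3: (x=2, y=2), (x=1, y=3)
  Distance 4: (x=2, y=3), (x=1, y=4)
  Distance 5: (x=0, y=4), (x=2, y=4), (x=1, y=5)
Total reachable: 12 (grid has 24 open cells total)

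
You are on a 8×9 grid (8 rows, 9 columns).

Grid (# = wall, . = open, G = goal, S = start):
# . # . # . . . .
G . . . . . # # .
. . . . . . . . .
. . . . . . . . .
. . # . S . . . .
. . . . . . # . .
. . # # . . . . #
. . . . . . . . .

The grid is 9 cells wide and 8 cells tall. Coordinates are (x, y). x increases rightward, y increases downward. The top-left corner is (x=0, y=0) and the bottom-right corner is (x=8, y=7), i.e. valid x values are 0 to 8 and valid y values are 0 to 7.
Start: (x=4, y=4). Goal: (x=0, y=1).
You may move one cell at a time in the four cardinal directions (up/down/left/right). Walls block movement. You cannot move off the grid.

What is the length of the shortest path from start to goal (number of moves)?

BFS from (x=4, y=4) until reaching (x=0, y=1):
  Distance 0: (x=4, y=4)
  Distance 1: (x=4, y=3), (x=3, y=4), (x=5, y=4), (x=4, y=5)
  Distance 2: (x=4, y=2), (x=3, y=3), (x=5, y=3), (x=6, y=4), (x=3, y=5), (x=5, y=5), (x=4, y=6)
  Distance 3: (x=4, y=1), (x=3, y=2), (x=5, y=2), (x=2, y=3), (x=6, y=3), (x=7, y=4), (x=2, y=5), (x=5, y=6), (x=4, y=7)
  Distance 4: (x=3, y=1), (x=5, y=1), (x=2, y=2), (x=6, y=2), (x=1, y=3), (x=7, y=3), (x=8, y=4), (x=1, y=5), (x=7, y=5), (x=6, y=6), (x=3, y=7), (x=5, y=7)
  Distance 5: (x=3, y=0), (x=5, y=0), (x=2, y=1), (x=1, y=2), (x=7, y=2), (x=0, y=3), (x=8, y=3), (x=1, y=4), (x=0, y=5), (x=8, y=5), (x=1, y=6), (x=7, y=6), (x=2, y=7), (x=6, y=7)
  Distance 6: (x=6, y=0), (x=1, y=1), (x=0, y=2), (x=8, y=2), (x=0, y=4), (x=0, y=6), (x=1, y=7), (x=7, y=7)
  Distance 7: (x=1, y=0), (x=7, y=0), (x=0, y=1), (x=8, y=1), (x=0, y=7), (x=8, y=7)  <- goal reached here
One shortest path (7 moves): (x=4, y=4) -> (x=3, y=4) -> (x=3, y=3) -> (x=2, y=3) -> (x=1, y=3) -> (x=0, y=3) -> (x=0, y=2) -> (x=0, y=1)

Answer: Shortest path length: 7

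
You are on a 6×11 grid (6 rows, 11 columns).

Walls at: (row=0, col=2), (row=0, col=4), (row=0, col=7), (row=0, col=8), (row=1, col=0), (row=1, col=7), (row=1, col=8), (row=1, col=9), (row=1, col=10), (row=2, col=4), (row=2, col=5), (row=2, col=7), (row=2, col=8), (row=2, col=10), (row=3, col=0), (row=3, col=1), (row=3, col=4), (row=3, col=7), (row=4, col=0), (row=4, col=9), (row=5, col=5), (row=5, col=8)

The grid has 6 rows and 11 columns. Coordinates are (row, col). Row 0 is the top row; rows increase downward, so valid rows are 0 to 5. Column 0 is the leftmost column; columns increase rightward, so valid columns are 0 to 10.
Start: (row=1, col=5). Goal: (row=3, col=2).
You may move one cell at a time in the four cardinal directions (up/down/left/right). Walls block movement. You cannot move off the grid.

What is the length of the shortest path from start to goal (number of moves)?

BFS from (row=1, col=5) until reaching (row=3, col=2):
  Distance 0: (row=1, col=5)
  Distance 1: (row=0, col=5), (row=1, col=4), (row=1, col=6)
  Distance 2: (row=0, col=6), (row=1, col=3), (row=2, col=6)
  Distance 3: (row=0, col=3), (row=1, col=2), (row=2, col=3), (row=3, col=6)
  Distance 4: (row=1, col=1), (row=2, col=2), (row=3, col=3), (row=3, col=5), (row=4, col=6)
  Distance 5: (row=0, col=1), (row=2, col=1), (row=3, col=2), (row=4, col=3), (row=4, col=5), (row=4, col=7), (row=5, col=6)  <- goal reached here
One shortest path (5 moves): (row=1, col=5) -> (row=1, col=4) -> (row=1, col=3) -> (row=1, col=2) -> (row=2, col=2) -> (row=3, col=2)

Answer: Shortest path length: 5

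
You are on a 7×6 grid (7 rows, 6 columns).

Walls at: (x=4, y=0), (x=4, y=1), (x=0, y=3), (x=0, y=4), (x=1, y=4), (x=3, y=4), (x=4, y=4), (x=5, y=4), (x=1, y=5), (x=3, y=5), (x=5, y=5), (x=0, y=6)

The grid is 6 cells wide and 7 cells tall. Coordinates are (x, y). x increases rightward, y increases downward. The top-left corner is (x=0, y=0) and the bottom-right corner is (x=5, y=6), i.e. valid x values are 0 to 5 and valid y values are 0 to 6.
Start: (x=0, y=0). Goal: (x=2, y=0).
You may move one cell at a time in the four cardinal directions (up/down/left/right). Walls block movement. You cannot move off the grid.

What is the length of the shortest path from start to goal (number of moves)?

BFS from (x=0, y=0) until reaching (x=2, y=0):
  Distance 0: (x=0, y=0)
  Distance 1: (x=1, y=0), (x=0, y=1)
  Distance 2: (x=2, y=0), (x=1, y=1), (x=0, y=2)  <- goal reached here
One shortest path (2 moves): (x=0, y=0) -> (x=1, y=0) -> (x=2, y=0)

Answer: Shortest path length: 2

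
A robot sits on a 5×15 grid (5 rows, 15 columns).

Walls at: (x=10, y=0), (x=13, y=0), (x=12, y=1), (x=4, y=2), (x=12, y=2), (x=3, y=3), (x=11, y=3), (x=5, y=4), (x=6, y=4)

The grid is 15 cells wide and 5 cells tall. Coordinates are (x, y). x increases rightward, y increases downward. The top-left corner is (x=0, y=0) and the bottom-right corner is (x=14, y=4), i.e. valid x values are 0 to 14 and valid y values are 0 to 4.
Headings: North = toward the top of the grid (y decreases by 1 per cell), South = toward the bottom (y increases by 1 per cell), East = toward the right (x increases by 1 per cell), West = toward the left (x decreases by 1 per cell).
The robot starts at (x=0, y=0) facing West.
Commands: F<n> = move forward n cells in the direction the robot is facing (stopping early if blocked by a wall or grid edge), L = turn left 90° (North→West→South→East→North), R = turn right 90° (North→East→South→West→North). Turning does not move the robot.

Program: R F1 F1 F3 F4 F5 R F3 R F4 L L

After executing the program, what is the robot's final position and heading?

Start: (x=0, y=0), facing West
  R: turn right, now facing North
  F1: move forward 0/1 (blocked), now at (x=0, y=0)
  F1: move forward 0/1 (blocked), now at (x=0, y=0)
  F3: move forward 0/3 (blocked), now at (x=0, y=0)
  F4: move forward 0/4 (blocked), now at (x=0, y=0)
  F5: move forward 0/5 (blocked), now at (x=0, y=0)
  R: turn right, now facing East
  F3: move forward 3, now at (x=3, y=0)
  R: turn right, now facing South
  F4: move forward 2/4 (blocked), now at (x=3, y=2)
  L: turn left, now facing East
  L: turn left, now facing North
Final: (x=3, y=2), facing North

Answer: Final position: (x=3, y=2), facing North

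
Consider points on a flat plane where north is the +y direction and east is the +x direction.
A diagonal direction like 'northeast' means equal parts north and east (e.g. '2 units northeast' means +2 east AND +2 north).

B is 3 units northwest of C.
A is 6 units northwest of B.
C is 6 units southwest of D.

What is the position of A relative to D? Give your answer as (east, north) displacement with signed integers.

Answer: A is at (east=-15, north=3) relative to D.

Derivation:
Place D at the origin (east=0, north=0).
  C is 6 units southwest of D: delta (east=-6, north=-6); C at (east=-6, north=-6).
  B is 3 units northwest of C: delta (east=-3, north=+3); B at (east=-9, north=-3).
  A is 6 units northwest of B: delta (east=-6, north=+6); A at (east=-15, north=3).
Therefore A relative to D: (east=-15, north=3).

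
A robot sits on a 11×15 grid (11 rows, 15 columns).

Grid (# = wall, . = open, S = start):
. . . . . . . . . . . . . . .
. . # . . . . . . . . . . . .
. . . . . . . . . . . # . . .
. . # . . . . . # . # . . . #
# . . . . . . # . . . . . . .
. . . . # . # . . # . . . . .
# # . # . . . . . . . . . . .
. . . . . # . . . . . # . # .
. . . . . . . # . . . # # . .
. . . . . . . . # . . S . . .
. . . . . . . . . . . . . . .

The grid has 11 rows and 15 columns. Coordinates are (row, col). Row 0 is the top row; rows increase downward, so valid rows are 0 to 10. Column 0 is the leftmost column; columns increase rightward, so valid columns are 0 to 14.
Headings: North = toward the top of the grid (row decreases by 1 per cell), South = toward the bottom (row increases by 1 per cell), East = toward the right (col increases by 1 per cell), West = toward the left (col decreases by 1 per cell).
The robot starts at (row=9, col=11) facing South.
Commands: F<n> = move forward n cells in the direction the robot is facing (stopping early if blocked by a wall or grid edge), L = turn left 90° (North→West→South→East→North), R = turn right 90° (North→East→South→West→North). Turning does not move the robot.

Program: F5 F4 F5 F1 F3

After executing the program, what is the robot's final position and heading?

Start: (row=9, col=11), facing South
  F5: move forward 1/5 (blocked), now at (row=10, col=11)
  F4: move forward 0/4 (blocked), now at (row=10, col=11)
  F5: move forward 0/5 (blocked), now at (row=10, col=11)
  F1: move forward 0/1 (blocked), now at (row=10, col=11)
  F3: move forward 0/3 (blocked), now at (row=10, col=11)
Final: (row=10, col=11), facing South

Answer: Final position: (row=10, col=11), facing South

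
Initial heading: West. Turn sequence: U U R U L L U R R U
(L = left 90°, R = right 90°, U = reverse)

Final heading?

Start: West
  U (U-turn (180°)) -> East
  U (U-turn (180°)) -> West
  R (right (90° clockwise)) -> North
  U (U-turn (180°)) -> South
  L (left (90° counter-clockwise)) -> East
  L (left (90° counter-clockwise)) -> North
  U (U-turn (180°)) -> South
  R (right (90° clockwise)) -> West
  R (right (90° clockwise)) -> North
  U (U-turn (180°)) -> South
Final: South

Answer: Final heading: South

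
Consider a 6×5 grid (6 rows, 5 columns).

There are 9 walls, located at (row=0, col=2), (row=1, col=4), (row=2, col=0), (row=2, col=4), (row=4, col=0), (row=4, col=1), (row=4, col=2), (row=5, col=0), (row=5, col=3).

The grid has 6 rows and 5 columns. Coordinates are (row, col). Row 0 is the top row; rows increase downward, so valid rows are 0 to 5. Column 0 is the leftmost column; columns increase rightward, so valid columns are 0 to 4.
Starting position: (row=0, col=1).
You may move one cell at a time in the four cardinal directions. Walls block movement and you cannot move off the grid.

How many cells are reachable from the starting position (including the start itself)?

Answer: Reachable cells: 19

Derivation:
BFS flood-fill from (row=0, col=1):
  Distance 0: (row=0, col=1)
  Distance 1: (row=0, col=0), (row=1, col=1)
  Distance 2: (row=1, col=0), (row=1, col=2), (row=2, col=1)
  Distance 3: (row=1, col=3), (row=2, col=2), (row=3, col=1)
  Distance 4: (row=0, col=3), (row=2, col=3), (row=3, col=0), (row=3, col=2)
  Distance 5: (row=0, col=4), (row=3, col=3)
  Distance 6: (row=3, col=4), (row=4, col=3)
  Distance 7: (row=4, col=4)
  Distance 8: (row=5, col=4)
Total reachable: 19 (grid has 21 open cells total)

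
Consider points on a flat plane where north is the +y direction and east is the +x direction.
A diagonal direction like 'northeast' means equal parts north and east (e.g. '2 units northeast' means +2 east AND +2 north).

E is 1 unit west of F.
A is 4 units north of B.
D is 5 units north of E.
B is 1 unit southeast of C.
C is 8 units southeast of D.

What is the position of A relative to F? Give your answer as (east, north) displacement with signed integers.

Place F at the origin (east=0, north=0).
  E is 1 unit west of F: delta (east=-1, north=+0); E at (east=-1, north=0).
  D is 5 units north of E: delta (east=+0, north=+5); D at (east=-1, north=5).
  C is 8 units southeast of D: delta (east=+8, north=-8); C at (east=7, north=-3).
  B is 1 unit southeast of C: delta (east=+1, north=-1); B at (east=8, north=-4).
  A is 4 units north of B: delta (east=+0, north=+4); A at (east=8, north=0).
Therefore A relative to F: (east=8, north=0).

Answer: A is at (east=8, north=0) relative to F.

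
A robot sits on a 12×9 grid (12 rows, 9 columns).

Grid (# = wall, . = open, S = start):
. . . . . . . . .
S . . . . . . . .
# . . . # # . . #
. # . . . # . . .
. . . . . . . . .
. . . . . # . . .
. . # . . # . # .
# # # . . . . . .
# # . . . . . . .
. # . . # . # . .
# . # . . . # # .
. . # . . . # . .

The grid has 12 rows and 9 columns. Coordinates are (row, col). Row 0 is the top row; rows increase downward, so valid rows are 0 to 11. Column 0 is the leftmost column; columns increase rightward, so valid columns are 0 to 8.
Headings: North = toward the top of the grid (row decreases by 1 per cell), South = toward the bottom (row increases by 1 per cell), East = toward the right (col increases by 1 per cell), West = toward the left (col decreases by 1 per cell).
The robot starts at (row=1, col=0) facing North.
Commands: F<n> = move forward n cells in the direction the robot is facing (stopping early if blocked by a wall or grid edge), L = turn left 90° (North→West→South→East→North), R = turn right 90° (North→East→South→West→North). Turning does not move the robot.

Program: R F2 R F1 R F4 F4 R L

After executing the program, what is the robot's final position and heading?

Answer: Final position: (row=2, col=1), facing West

Derivation:
Start: (row=1, col=0), facing North
  R: turn right, now facing East
  F2: move forward 2, now at (row=1, col=2)
  R: turn right, now facing South
  F1: move forward 1, now at (row=2, col=2)
  R: turn right, now facing West
  F4: move forward 1/4 (blocked), now at (row=2, col=1)
  F4: move forward 0/4 (blocked), now at (row=2, col=1)
  R: turn right, now facing North
  L: turn left, now facing West
Final: (row=2, col=1), facing West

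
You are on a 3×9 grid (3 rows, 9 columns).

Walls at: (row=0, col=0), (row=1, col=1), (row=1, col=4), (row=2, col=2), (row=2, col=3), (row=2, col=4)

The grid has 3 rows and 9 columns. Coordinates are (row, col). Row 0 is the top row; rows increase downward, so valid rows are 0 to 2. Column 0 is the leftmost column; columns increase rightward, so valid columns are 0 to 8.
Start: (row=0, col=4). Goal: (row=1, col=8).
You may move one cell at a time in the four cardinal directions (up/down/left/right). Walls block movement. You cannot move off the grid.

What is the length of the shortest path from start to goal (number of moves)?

BFS from (row=0, col=4) until reaching (row=1, col=8):
  Distance 0: (row=0, col=4)
  Distance 1: (row=0, col=3), (row=0, col=5)
  Distance 2: (row=0, col=2), (row=0, col=6), (row=1, col=3), (row=1, col=5)
  Distance 3: (row=0, col=1), (row=0, col=7), (row=1, col=2), (row=1, col=6), (row=2, col=5)
  Distance 4: (row=0, col=8), (row=1, col=7), (row=2, col=6)
  Distance 5: (row=1, col=8), (row=2, col=7)  <- goal reached here
One shortest path (5 moves): (row=0, col=4) -> (row=0, col=5) -> (row=0, col=6) -> (row=0, col=7) -> (row=0, col=8) -> (row=1, col=8)

Answer: Shortest path length: 5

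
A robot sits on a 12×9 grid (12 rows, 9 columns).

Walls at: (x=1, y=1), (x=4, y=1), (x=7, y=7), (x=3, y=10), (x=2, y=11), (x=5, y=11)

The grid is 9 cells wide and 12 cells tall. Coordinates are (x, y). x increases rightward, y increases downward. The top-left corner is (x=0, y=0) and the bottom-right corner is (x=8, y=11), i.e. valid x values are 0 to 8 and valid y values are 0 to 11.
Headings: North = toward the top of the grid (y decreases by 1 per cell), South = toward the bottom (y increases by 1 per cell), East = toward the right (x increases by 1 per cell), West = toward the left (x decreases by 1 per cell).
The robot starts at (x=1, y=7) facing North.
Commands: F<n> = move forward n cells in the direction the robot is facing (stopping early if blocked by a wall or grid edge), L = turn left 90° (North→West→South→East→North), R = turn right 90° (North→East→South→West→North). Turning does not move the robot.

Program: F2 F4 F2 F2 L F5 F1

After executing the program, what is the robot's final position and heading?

Answer: Final position: (x=0, y=2), facing West

Derivation:
Start: (x=1, y=7), facing North
  F2: move forward 2, now at (x=1, y=5)
  F4: move forward 3/4 (blocked), now at (x=1, y=2)
  F2: move forward 0/2 (blocked), now at (x=1, y=2)
  F2: move forward 0/2 (blocked), now at (x=1, y=2)
  L: turn left, now facing West
  F5: move forward 1/5 (blocked), now at (x=0, y=2)
  F1: move forward 0/1 (blocked), now at (x=0, y=2)
Final: (x=0, y=2), facing West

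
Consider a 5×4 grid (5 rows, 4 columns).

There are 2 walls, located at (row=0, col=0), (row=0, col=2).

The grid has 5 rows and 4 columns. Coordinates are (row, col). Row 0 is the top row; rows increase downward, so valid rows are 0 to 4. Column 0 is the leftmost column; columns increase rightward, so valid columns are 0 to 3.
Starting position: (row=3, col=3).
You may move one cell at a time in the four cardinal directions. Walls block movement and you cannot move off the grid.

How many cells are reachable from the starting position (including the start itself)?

Answer: Reachable cells: 18

Derivation:
BFS flood-fill from (row=3, col=3):
  Distance 0: (row=3, col=3)
  Distance 1: (row=2, col=3), (row=3, col=2), (row=4, col=3)
  Distance 2: (row=1, col=3), (row=2, col=2), (row=3, col=1), (row=4, col=2)
  Distance 3: (row=0, col=3), (row=1, col=2), (row=2, col=1), (row=3, col=0), (row=4, col=1)
  Distance 4: (row=1, col=1), (row=2, col=0), (row=4, col=0)
  Distance 5: (row=0, col=1), (row=1, col=0)
Total reachable: 18 (grid has 18 open cells total)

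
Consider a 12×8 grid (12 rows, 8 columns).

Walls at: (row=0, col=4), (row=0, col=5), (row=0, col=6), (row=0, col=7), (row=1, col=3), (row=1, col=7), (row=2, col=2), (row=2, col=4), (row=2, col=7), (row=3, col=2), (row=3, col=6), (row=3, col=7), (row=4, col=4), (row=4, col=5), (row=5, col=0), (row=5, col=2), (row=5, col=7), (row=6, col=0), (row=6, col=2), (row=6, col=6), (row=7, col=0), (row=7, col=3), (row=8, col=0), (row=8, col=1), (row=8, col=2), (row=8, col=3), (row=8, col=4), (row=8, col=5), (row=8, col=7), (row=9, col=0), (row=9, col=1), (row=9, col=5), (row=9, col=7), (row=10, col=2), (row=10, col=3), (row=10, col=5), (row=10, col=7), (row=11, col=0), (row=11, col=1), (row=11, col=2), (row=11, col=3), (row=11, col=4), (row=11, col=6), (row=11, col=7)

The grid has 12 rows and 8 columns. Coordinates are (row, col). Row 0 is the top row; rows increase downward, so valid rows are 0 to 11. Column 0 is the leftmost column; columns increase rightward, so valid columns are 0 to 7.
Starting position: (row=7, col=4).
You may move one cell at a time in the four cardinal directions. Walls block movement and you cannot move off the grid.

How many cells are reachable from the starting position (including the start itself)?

Answer: Reachable cells: 45

Derivation:
BFS flood-fill from (row=7, col=4):
  Distance 0: (row=7, col=4)
  Distance 1: (row=6, col=4), (row=7, col=5)
  Distance 2: (row=5, col=4), (row=6, col=3), (row=6, col=5), (row=7, col=6)
  Distance 3: (row=5, col=3), (row=5, col=5), (row=7, col=7), (row=8, col=6)
  Distance 4: (row=4, col=3), (row=5, col=6), (row=6, col=7), (row=9, col=6)
  Distance 5: (row=3, col=3), (row=4, col=2), (row=4, col=6), (row=10, col=6)
  Distance 6: (row=2, col=3), (row=3, col=4), (row=4, col=1), (row=4, col=7)
  Distance 7: (row=3, col=1), (row=3, col=5), (row=4, col=0), (row=5, col=1)
  Distance 8: (row=2, col=1), (row=2, col=5), (row=3, col=0), (row=6, col=1)
  Distance 9: (row=1, col=1), (row=1, col=5), (row=2, col=0), (row=2, col=6), (row=7, col=1)
  Distance 10: (row=0, col=1), (row=1, col=0), (row=1, col=2), (row=1, col=4), (row=1, col=6), (row=7, col=2)
  Distance 11: (row=0, col=0), (row=0, col=2)
  Distance 12: (row=0, col=3)
Total reachable: 45 (grid has 52 open cells total)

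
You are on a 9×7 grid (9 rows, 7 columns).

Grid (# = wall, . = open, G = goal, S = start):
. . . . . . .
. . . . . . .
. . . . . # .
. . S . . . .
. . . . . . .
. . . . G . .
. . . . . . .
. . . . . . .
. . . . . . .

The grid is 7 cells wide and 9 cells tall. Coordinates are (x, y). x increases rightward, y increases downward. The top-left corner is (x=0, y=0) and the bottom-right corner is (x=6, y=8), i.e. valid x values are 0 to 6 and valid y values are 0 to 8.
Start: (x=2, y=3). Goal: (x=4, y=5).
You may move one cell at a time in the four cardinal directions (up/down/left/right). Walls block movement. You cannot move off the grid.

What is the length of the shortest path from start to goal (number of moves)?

Answer: Shortest path length: 4

Derivation:
BFS from (x=2, y=3) until reaching (x=4, y=5):
  Distance 0: (x=2, y=3)
  Distance 1: (x=2, y=2), (x=1, y=3), (x=3, y=3), (x=2, y=4)
  Distance 2: (x=2, y=1), (x=1, y=2), (x=3, y=2), (x=0, y=3), (x=4, y=3), (x=1, y=4), (x=3, y=4), (x=2, y=5)
  Distance 3: (x=2, y=0), (x=1, y=1), (x=3, y=1), (x=0, y=2), (x=4, y=2), (x=5, y=3), (x=0, y=4), (x=4, y=4), (x=1, y=5), (x=3, y=5), (x=2, y=6)
  Distance 4: (x=1, y=0), (x=3, y=0), (x=0, y=1), (x=4, y=1), (x=6, y=3), (x=5, y=4), (x=0, y=5), (x=4, y=5), (x=1, y=6), (x=3, y=6), (x=2, y=7)  <- goal reached here
One shortest path (4 moves): (x=2, y=3) -> (x=3, y=3) -> (x=4, y=3) -> (x=4, y=4) -> (x=4, y=5)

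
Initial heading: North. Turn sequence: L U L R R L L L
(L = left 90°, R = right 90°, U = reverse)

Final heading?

Answer: Final heading: West

Derivation:
Start: North
  L (left (90° counter-clockwise)) -> West
  U (U-turn (180°)) -> East
  L (left (90° counter-clockwise)) -> North
  R (right (90° clockwise)) -> East
  R (right (90° clockwise)) -> South
  L (left (90° counter-clockwise)) -> East
  L (left (90° counter-clockwise)) -> North
  L (left (90° counter-clockwise)) -> West
Final: West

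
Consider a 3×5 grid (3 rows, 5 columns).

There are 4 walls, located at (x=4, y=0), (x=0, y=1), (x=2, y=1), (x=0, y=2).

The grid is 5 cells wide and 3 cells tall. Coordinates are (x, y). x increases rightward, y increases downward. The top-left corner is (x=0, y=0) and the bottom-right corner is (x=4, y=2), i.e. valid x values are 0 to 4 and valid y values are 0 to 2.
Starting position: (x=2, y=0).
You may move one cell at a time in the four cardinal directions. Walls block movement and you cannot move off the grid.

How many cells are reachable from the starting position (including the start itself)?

BFS flood-fill from (x=2, y=0):
  Distance 0: (x=2, y=0)
  Distance 1: (x=1, y=0), (x=3, y=0)
  Distance 2: (x=0, y=0), (x=1, y=1), (x=3, y=1)
  Distance 3: (x=4, y=1), (x=1, y=2), (x=3, y=2)
  Distance 4: (x=2, y=2), (x=4, y=2)
Total reachable: 11 (grid has 11 open cells total)

Answer: Reachable cells: 11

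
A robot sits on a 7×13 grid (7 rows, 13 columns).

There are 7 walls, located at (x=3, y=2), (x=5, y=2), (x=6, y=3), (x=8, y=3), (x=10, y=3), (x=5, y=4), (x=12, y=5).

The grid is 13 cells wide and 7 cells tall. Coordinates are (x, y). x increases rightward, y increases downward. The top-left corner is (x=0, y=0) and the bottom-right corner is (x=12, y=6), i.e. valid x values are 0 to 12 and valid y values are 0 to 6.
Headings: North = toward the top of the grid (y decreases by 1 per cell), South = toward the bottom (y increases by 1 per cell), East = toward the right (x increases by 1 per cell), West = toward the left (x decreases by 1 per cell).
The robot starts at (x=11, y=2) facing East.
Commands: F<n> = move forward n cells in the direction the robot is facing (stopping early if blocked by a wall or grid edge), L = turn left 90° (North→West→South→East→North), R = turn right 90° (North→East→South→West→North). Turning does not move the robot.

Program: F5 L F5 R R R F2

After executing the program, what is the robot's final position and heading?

Answer: Final position: (x=10, y=0), facing West

Derivation:
Start: (x=11, y=2), facing East
  F5: move forward 1/5 (blocked), now at (x=12, y=2)
  L: turn left, now facing North
  F5: move forward 2/5 (blocked), now at (x=12, y=0)
  R: turn right, now facing East
  R: turn right, now facing South
  R: turn right, now facing West
  F2: move forward 2, now at (x=10, y=0)
Final: (x=10, y=0), facing West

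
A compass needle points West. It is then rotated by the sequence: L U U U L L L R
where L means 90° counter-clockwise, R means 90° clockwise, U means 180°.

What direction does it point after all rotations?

Answer: Final heading: South

Derivation:
Start: West
  L (left (90° counter-clockwise)) -> South
  U (U-turn (180°)) -> North
  U (U-turn (180°)) -> South
  U (U-turn (180°)) -> North
  L (left (90° counter-clockwise)) -> West
  L (left (90° counter-clockwise)) -> South
  L (left (90° counter-clockwise)) -> East
  R (right (90° clockwise)) -> South
Final: South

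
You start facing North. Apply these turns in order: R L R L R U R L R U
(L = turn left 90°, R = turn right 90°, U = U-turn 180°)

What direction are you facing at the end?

Start: North
  R (right (90° clockwise)) -> East
  L (left (90° counter-clockwise)) -> North
  R (right (90° clockwise)) -> East
  L (left (90° counter-clockwise)) -> North
  R (right (90° clockwise)) -> East
  U (U-turn (180°)) -> West
  R (right (90° clockwise)) -> North
  L (left (90° counter-clockwise)) -> West
  R (right (90° clockwise)) -> North
  U (U-turn (180°)) -> South
Final: South

Answer: Final heading: South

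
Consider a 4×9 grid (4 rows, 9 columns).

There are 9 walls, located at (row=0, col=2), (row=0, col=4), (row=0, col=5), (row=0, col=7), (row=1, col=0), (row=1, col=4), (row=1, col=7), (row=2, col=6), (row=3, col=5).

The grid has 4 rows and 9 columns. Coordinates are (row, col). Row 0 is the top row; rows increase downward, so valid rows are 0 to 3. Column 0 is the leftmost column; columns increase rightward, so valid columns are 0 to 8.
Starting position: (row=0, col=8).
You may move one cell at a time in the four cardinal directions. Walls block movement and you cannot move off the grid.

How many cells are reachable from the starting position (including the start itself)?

Answer: Reachable cells: 7

Derivation:
BFS flood-fill from (row=0, col=8):
  Distance 0: (row=0, col=8)
  Distance 1: (row=1, col=8)
  Distance 2: (row=2, col=8)
  Distance 3: (row=2, col=7), (row=3, col=8)
  Distance 4: (row=3, col=7)
  Distance 5: (row=3, col=6)
Total reachable: 7 (grid has 27 open cells total)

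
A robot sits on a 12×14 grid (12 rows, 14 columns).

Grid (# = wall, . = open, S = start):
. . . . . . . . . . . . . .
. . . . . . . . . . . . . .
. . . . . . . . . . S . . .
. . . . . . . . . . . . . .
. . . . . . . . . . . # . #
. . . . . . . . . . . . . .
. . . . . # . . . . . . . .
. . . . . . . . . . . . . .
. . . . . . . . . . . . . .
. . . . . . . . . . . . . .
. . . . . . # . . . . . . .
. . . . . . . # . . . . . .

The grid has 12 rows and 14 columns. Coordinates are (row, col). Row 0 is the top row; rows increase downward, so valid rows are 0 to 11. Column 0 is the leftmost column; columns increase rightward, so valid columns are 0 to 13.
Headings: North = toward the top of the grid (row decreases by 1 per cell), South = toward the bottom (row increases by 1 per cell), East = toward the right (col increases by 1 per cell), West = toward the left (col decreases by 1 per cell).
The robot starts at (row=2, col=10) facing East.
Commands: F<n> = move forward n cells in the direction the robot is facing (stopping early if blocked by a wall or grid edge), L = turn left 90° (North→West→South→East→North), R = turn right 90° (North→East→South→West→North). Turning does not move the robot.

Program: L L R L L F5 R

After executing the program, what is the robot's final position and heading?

Start: (row=2, col=10), facing East
  L: turn left, now facing North
  L: turn left, now facing West
  R: turn right, now facing North
  L: turn left, now facing West
  L: turn left, now facing South
  F5: move forward 5, now at (row=7, col=10)
  R: turn right, now facing West
Final: (row=7, col=10), facing West

Answer: Final position: (row=7, col=10), facing West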